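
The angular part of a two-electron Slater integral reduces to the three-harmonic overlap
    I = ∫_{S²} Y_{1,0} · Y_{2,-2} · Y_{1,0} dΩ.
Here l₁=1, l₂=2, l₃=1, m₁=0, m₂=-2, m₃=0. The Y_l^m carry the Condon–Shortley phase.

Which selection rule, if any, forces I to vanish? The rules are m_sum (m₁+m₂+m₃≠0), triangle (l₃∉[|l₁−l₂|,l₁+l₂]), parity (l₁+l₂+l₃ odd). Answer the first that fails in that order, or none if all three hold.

azimuthal sum: 0 − 2 + 0 = -2  ✗
1 ≤ 1 ≤ 3 (triangle on l)
L = 1 + 2 + 1 = 4 (even)

m_sum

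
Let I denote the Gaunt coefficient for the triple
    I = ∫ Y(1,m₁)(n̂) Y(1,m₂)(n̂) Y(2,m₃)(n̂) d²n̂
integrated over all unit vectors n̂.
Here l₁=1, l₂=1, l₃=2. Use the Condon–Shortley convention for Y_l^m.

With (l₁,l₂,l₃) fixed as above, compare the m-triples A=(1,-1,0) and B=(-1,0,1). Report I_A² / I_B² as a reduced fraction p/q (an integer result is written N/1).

1/3

Same 1,1,2: normalisation and zero-m 3j drop out of the ratio.
A: Δ: 0! 2! 2! / 5! → 1/30; sum: t=0:+1/4 = 1/4; 3j²(1 1 2; 1 -1 0) = Δ·Π!·Σ² = 1/30  (sign +1)
B: Δ: 0! 2! 2! / 5! → 1/30; sum: t=0:+1/2 = 1/2; 3j²(1 1 2; -1 0 1) = Δ·Π!·Σ² = 1/10  (sign -1)
I_A²/I_B² = (1/30)/(1/10) = 1/3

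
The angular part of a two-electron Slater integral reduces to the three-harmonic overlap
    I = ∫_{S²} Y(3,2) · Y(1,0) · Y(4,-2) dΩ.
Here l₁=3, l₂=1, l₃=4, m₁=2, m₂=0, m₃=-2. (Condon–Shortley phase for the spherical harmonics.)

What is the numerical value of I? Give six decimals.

0.213244

m-sum 0 ✓  L=8 even ✓  2≤4≤4 ✓
Π(2lᵢ+1) = 7×3×9 = 189
triangle coeff Δ(3,1,4) = 1/252
Σ_t [0,0]: t=0:+1/36 = 1/36
(3j)²=4/63 [(3 1 4; 0 0 0)], sign=+1
Σ_t [0,0]: t=0:+1/120 = 1/120
(3j)²=1/21 [(3 1 4; 2 0 -2)], sign=+1
⇒ 4πI² = 4/7
I = (+1)√(4/7/(4π)) = 0.21324362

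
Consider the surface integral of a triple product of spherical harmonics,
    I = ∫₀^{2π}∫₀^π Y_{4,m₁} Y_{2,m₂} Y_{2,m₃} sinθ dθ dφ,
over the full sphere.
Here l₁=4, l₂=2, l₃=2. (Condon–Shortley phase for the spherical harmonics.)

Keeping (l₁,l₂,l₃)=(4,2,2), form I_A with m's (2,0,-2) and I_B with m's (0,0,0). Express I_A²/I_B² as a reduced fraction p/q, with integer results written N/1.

5/12

Shared (l₁,l₂,l₃)=(4,2,2): N and (l;000)² cancel in I_A²/I_B².
A: Δ = 4!·4!·0!/9! = 1/630; Racah Σ t=2..2: t=2:+1/96 = 1/96; ⇒ 3j(4 2 2; 2 0 -2)² = 1/42, sgn +1
B: Δ = 4!·4!·0!/9! = 1/630; Racah Σ t=2..2: t=2:+1/16 = 1/16; ⇒ 3j(4 2 2; 0 0 0)² = 2/35, sgn +1
I_A²/I_B² = (1/42)/(2/35) = 5/12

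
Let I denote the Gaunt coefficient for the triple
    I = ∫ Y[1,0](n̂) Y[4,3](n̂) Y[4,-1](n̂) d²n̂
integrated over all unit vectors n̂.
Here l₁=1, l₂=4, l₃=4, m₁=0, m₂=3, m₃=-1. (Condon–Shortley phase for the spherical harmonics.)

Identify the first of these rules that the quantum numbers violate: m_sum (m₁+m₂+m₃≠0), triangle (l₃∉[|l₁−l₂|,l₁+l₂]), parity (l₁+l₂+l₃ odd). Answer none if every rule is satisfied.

Σmᵢ = 2  ✗
l₃∈[|l₁−l₂|,l₁+l₂]=[3,5], have l₃=4
Σlᵢ = 9 ⇒ odd

m_sum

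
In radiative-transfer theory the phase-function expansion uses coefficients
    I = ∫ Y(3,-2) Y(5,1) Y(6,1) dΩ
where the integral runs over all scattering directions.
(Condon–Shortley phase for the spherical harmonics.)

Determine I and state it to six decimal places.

0.134828

m-sum 0 ✓  L=14 even ✓  2≤6≤8 ✓
Π(2lᵢ+1) = 7×11×13 = 1001
triangle coeff Δ(3,5,6) = 1/675675
Σ_t [0,2]: t=0:+1/8640 t=1:−1/2304 t=2:+1/8640 = -7/34560
(3j)²=7/429 [(3 5 6; 0 0 0)], sign=-1
Σ_t [1,2]: t=1:−1/17280 t=2:+1/6912 = 1/11520
(3j)²=2/143 [(3 5 6; -2 1 1)], sign=-1
⇒ 4πI² = 98/429
I = (+1)√(98/429/(4π)) = 0.13482780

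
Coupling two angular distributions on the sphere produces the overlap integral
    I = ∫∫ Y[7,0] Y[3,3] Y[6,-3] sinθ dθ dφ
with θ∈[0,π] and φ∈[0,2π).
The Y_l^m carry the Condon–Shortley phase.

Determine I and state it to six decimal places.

m-sum 0 ✓  L=16 even ✓  4≤6≤10 ✓
Π(2lᵢ+1) = 15×7×13 = 1365
triangle coeff Δ(7,3,6) = 1/2042040
Σ_t [1,3]: t=1:−1/207360 t=2:+1/57600 t=3:−1/207360 = 1/129600
(3j)²=168/12155 [(7 3 6; 0 0 0)], sign=+1
Σ_t [4,4]: t=4:+1/1451520 = 1/1451520
(3j)²=45/4862 [(7 3 6; 0 3 -3)], sign=-1
⇒ 4πI² = 79380/454597
I = (-1)√(79380/454597/(4π)) = -0.11787924

-0.117879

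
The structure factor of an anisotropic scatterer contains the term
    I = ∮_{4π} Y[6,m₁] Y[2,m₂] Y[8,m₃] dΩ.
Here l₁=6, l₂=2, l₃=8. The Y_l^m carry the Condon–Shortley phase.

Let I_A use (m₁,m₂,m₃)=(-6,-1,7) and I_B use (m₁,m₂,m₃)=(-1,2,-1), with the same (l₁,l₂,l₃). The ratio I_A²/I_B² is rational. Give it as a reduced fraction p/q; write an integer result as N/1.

65/18

l's match ⇒ only the (l;m) 3-j factors differ between A and B.
A: triangle coeff Δ(6,2,8) = 1/30940; Σ_t [0,0]: t=0:+1/2874009600 = 1/2874009600; (3j)²=1/68 [(6 2 8; -6 -1 7)], sign=-1
B: triangle coeff Δ(6,2,8) = 1/30940; Σ_t [0,0]: t=0:+1/14515200 = 1/14515200; (3j)²=9/2210 [(6 2 8; -1 2 -1)], sign=-1
I_A²/I_B² = (1/68)/(9/2210) = 65/18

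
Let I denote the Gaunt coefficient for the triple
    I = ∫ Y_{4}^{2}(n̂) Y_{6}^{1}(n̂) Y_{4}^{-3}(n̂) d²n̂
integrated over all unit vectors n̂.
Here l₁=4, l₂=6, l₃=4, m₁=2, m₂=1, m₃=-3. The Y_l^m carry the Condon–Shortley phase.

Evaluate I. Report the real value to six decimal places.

0.160153

Checks pass: Σm=0; 14 even; l₃=4∈[2,10].
(2·4+1)(2·6+1)(2·4+1) = 1053
Δ: 6! 2! 6! / 15! → 1/1261260
sum: t=2:+1/4608 t=3:−1/1296 t=4:+1/4608 = -7/20736
3j²(4 6 4; 0 0 0) = Δ·Π!·Σ² = 20/1287  (sign -1)
sum: t=1:−1/86400 t=2:+1/11520 = 13/172800
3j²(4 6 4; 2 1 -3) = Δ·Π!·Σ² = 13/660  (sign -1)
combine: 4πI² = 1053·20/1287·13/660 = 39/121
take √, sign +1: I = 0.16015286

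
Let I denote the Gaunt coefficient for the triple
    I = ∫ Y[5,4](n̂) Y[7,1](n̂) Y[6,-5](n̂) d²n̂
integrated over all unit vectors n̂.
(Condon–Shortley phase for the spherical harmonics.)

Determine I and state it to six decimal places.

m-sum 0 ✓  L=18 even ✓  2≤6≤12 ✓
Π(2lᵢ+1) = 11×15×13 = 2145
triangle coeff Δ(5,7,6) = 1/174594420
Σ_t [1,5]: t=1:−1/4147200 t=2:+1/207360 t=3:−1/82944 t=4:+1/207360 t=5:−1/4147200 = -1/345600
(3j)²=420/46189 [(5 7 6; 0 0 0)], sign=-1
Σ_t [0,1]: t=0:+1/174182400 t=1:−1/14515200 = -11/174182400
(3j)²=121/12597 [(5 7 6; 4 1 -5)], sign=+1
⇒ 4πI² = 254100/1356277
I = (-1)√(254100/1356277/(4π)) = -0.12210212

-0.122102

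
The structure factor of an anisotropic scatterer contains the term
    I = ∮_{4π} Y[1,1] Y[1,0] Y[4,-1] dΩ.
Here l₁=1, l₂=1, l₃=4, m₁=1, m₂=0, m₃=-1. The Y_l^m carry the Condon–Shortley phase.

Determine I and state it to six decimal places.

0.000000

triangle: need 0≤l₃≤2, have 4; I=0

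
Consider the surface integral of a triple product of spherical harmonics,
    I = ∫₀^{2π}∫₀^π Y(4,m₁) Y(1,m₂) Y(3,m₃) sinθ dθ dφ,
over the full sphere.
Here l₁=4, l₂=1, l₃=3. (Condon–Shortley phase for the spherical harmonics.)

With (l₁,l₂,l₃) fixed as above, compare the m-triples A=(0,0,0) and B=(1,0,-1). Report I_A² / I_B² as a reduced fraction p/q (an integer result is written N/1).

16/15

Same 4,1,3: normalisation and zero-m 3j drop out of the ratio.
A: Δ: 2! 6! 0! / 9! → 1/252; sum: t=1:−1/36 = -1/36; 3j²(4 1 3; 0 0 0) = Δ·Π!·Σ² = 4/63  (sign +1)
B: Δ: 2! 6! 0! / 9! → 1/252; sum: t=1:−1/48 = -1/48; 3j²(4 1 3; 1 0 -1) = Δ·Π!·Σ² = 5/84  (sign -1)
I_A²/I_B² = (4/63)/(5/84) = 16/15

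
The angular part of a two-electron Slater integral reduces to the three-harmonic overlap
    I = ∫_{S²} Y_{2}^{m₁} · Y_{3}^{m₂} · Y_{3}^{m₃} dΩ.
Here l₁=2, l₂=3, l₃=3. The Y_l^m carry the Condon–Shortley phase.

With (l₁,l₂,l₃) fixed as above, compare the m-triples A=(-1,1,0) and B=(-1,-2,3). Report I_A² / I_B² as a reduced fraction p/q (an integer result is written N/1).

2/25

Shared (l₁,l₂,l₃)=(2,3,3): N and (l;000)² cancel in I_A²/I_B².
A: Δ = 2!·2!·4!/9! = 1/3780; Racah Σ t=1..2: t=1:−1/12 t=2:+1/8 = 1/24; ⇒ 3j(2 3 3; -1 1 0)² = 1/210, sgn -1
B: Δ = 2!·2!·4!/9! = 1/3780; Racah Σ t=1..1: t=1:−1/48 = -1/48; ⇒ 3j(2 3 3; -1 -2 3)² = 5/84, sgn -1
I_A²/I_B² = (1/210)/(5/84) = 2/25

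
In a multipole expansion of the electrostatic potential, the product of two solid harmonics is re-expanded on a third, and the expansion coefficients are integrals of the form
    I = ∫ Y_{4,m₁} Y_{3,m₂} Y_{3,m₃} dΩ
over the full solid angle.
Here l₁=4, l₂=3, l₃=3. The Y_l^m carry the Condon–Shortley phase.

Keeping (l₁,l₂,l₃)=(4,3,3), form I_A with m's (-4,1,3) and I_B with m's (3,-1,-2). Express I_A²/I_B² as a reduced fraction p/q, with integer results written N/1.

3/1

l's match ⇒ only the (l;m) 3-j factors differ between A and B.
A: triangle coeff Δ(4,3,3) = 1/34650; Σ_t [4,4]: t=4:+1/1152 = 1/1152; (3j)²=1/33 [(4 3 3; -4 1 3)], sign=+1
B: triangle coeff Δ(4,3,3) = 1/34650; Σ_t [0,1]: t=0:+1/288 t=1:−1/144 = -1/288; (3j)²=1/99 [(4 3 3; 3 -1 -2)], sign=+1
I_A²/I_B² = (1/33)/(1/99) = 3/1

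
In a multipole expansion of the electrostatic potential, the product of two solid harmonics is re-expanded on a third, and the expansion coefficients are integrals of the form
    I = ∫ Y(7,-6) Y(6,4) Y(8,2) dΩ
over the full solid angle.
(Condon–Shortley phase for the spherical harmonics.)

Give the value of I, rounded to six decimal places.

Σlᵢ=21 odd — θ-integrand is odd under cosθ→−cosθ; I=0

0.000000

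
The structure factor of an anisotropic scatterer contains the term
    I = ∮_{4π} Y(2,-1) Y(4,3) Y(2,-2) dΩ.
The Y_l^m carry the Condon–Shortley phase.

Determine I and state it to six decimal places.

m-sum 0 ✓  L=8 even ✓  2≤2≤6 ✓
Π(2lᵢ+1) = 5×9×5 = 225
triangle coeff Δ(2,4,2) = 1/630
Σ_t [2,2]: t=2:+1/16 = 1/16
(3j)²=2/35 [(2 4 2; 0 0 0)], sign=+1
Σ_t [3,3]: t=3:−1/144 = -1/144
(3j)²=1/18 [(2 4 2; -1 3 -2)], sign=-1
⇒ 4πI² = 5/7
I = (-1)√(5/7/(4π)) = -0.23841361

-0.238414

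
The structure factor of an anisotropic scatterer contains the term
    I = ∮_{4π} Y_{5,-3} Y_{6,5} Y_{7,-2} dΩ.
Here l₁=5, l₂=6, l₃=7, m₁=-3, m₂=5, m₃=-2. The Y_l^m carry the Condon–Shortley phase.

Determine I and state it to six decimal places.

Checks pass: Σm=0; 18 even; l₃=7∈[1,11].
(2·5+1)(2·6+1)(2·7+1) = 2145
Δ: 4! 6! 8! / 19! → 1/174594420
sum: t=0:+1/4147200 t=1:−1/207360 t=2:+1/82944 t=3:−1/207360 t=4:+1/4147200 = 1/345600
3j²(5 6 7; 0 0 0) = Δ·Π!·Σ² = 420/46189  (sign -1)
sum: t=3:−1/29030400 t=4:+1/5806080 = 1/7257600
3j²(5 6 7; -3 5 -2) = Δ·Π!·Σ² = 64/4199  (sign -1)
combine: 4πI² = 2145·420/46189·64/4199 = 403200/1356277
take √, sign +1: I = 0.15380878

0.153809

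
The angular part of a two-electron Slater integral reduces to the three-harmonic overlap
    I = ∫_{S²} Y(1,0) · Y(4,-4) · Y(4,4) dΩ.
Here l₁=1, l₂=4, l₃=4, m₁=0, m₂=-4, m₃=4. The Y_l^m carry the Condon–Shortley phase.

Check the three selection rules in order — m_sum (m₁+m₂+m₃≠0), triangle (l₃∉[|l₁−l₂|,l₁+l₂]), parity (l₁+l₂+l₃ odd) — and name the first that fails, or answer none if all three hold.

parity

m₁+m₂+m₃ = 0 − 4 + 4 = 0  ✓
triangle: |1−4|=3 ≤ l₃=4 ≤ 1+4=5  ✓
parity: l₁+l₂+l₃ = 9 is odd  ✗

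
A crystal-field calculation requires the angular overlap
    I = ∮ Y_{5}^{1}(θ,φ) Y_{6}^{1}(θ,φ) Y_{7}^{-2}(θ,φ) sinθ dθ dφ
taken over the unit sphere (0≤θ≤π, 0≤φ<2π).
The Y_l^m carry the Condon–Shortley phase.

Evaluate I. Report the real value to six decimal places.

m-sum 0 ✓  L=18 even ✓  1≤7≤11 ✓
Π(2lᵢ+1) = 11×13×15 = 2145
triangle coeff Δ(5,6,7) = 1/174594420
Σ_t [0,4]: t=0:+1/4147200 t=1:−1/207360 t=2:+1/82944 t=3:−1/207360 t=4:+1/4147200 = 1/345600
(3j)²=420/46189 [(5 6 7; 0 0 0)], sign=-1
Σ_t [0,4]: t=0:+1/5806080 t=1:−1/311040 t=2:+1/138240 t=3:−1/414720 t=4:+1/12441600 = 1/537600
(3j)²=2916/323323 [(5 6 7; 1 1 -2)], sign=-1
⇒ 4πI² = 2624400/14919047
I = (+1)√(2624400/14919047/(4π)) = 0.11831493

0.118315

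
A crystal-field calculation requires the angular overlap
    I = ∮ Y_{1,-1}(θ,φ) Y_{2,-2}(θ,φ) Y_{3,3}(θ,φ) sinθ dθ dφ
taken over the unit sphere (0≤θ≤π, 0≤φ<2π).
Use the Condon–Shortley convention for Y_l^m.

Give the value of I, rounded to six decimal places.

-0.319865

m-sum 0 ✓  L=6 even ✓  1≤3≤3 ✓
Π(2lᵢ+1) = 3×5×7 = 105
triangle coeff Δ(1,2,3) = 1/105
Σ_t [0,0]: t=0:+1/4 = 1/4
(3j)²=3/35 [(1 2 3; 0 0 0)], sign=-1
Σ_t [0,0]: t=0:+1/48 = 1/48
(3j)²=1/7 [(1 2 3; -1 -2 3)], sign=+1
⇒ 4πI² = 9/7
I = (-1)√(9/7/(4π)) = -0.31986543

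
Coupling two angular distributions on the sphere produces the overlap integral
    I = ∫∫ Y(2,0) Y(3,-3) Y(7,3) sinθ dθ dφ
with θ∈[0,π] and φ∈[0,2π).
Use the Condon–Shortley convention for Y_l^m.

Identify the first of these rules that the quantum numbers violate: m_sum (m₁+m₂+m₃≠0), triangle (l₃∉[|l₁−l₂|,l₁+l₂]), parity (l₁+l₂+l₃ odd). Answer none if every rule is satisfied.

triangle

azimuthal sum: 0 − 3 + 3 = 0  ✓
1 ≤ 7 ≤ 5 (triangle on l)  ✗
L = 2 + 3 + 7 = 12 (even)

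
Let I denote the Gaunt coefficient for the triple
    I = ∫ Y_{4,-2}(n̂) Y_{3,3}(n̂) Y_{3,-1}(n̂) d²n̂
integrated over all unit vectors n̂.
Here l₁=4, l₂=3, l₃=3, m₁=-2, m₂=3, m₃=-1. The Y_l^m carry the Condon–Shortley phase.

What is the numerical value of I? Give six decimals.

-0.188451

m-sum 0 ✓  L=10 even ✓  1≤3≤7 ✓
Π(2lᵢ+1) = 9×7×7 = 441
triangle coeff Δ(4,3,3) = 1/34650
Σ_t [1,3]: t=1:−1/72 t=2:+1/16 t=3:−1/72 = 5/144
(3j)²=2/77 [(4 3 3; 0 0 0)], sign=-1
Σ_t [4,4]: t=4:+1/192 = 1/192
(3j)²=3/77 [(4 3 3; -2 3 -1)], sign=+1
⇒ 4πI² = 54/121
I = (-1)√(54/121/(4π)) = -0.18845135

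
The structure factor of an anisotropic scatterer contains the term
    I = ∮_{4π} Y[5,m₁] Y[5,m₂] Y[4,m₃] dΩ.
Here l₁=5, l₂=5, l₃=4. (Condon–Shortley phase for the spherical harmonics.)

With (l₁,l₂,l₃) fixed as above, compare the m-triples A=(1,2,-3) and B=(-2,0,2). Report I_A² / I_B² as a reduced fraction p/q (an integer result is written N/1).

5/21

Same 5,5,4: normalisation and zero-m 3j drop out of the ratio.
A: Δ: 6! 4! 4! / 15! → 1/3153150; sum: t=3:−1/5184 t=4:+1/6912 = -1/20736; 3j²(5 5 4; 1 2 -3) = Δ·Π!·Σ² = 5/2574  (sign +1)
B: Δ: 6! 4! 4! / 15! → 1/3153150; sum: t=3:−1/3456 t=4:+1/1728 t=5:−1/11520 = 7/34560; 3j²(5 5 4; -2 0 2) = Δ·Π!·Σ² = 7/858  (sign +1)
I_A²/I_B² = (5/2574)/(7/858) = 5/21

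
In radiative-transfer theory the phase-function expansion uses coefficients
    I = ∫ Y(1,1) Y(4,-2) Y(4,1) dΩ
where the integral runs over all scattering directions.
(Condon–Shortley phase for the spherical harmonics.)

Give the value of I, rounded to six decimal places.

0.000000

Σlᵢ=9 odd — θ-integrand is odd under cosθ→−cosθ; I=0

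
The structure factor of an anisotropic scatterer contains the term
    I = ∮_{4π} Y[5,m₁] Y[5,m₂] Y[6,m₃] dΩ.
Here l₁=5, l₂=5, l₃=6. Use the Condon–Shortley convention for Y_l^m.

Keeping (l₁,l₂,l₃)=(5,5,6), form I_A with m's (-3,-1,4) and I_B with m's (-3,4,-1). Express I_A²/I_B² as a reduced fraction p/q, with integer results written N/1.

l's match ⇒ only the (l;m) 3-j factors differ between A and B.
A: triangle coeff Δ(5,5,6) = 1/28588560; Σ_t [2,4]: t=2:+1/138240 t=3:−1/86400 t=4:+1/829440 = -13/4147200; (3j)²=13/3740 [(5 5 6; -3 -1 4)], sign=-1
B: triangle coeff Δ(5,5,6) = 1/28588560; Σ_t [3,4]: t=3:−1/518400 t=4:+1/138240 = 11/2073600; (3j)²=77/4420 [(5 5 6; -3 4 -1)], sign=-1
I_A²/I_B² = (13/3740)/(77/4420) = 169/847

169/847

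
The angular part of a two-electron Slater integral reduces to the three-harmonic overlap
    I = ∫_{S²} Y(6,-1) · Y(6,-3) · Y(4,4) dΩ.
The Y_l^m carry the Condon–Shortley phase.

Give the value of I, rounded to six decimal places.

-0.167630

m-sum 0 ✓  L=16 even ✓  0≤4≤12 ✓
Π(2lᵢ+1) = 13×13×9 = 1521
triangle coeff Δ(6,6,4) = 1/15315300
Σ_t [2,6]: t=2:+1/829440 t=3:−1/25920 t=4:+1/9216 t=5:−1/25920 t=6:+1/829440 = 7/207360
(3j)²=28/2431 [(6 6 4; 0 0 0)], sign=+1
Σ_t [3,3]: t=3:−1/414720 = -1/414720
(3j)²=49/2431 [(6 6 4; -1 -3 4)], sign=-1
⇒ 4πI² = 12348/34969
I = (-1)√(12348/34969/(4π)) = -0.16763001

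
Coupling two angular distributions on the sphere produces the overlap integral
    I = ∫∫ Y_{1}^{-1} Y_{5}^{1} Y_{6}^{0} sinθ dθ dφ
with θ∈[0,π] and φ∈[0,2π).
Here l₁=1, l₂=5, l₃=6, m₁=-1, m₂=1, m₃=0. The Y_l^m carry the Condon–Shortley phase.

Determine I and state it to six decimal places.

Checks pass: Σm=0; 12 even; l₃=6∈[4,6].
(2·1+1)(2·5+1)(2·6+1) = 429
Δ: 0! 2! 10! / 13! → 1/858
sum: t=0:+1/14400 = 1/14400
3j²(1 5 6; 0 0 0) = Δ·Π!·Σ² = 6/143  (sign +1)
sum: t=0:+1/34560 = 1/34560
3j²(1 5 6; -1 1 0) = Δ·Π!·Σ² = 5/286  (sign +1)
combine: 4πI² = 429·6/143·5/286 = 45/143
take √, sign +1: I = 0.15824621

0.158246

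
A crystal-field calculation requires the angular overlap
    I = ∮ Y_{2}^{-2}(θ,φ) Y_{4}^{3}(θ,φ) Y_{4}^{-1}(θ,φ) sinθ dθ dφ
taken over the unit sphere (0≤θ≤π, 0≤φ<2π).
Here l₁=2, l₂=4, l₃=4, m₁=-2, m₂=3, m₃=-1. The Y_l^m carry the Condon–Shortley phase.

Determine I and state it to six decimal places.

m-sum 0 ✓  L=10 even ✓  2≤4≤6 ✓
Π(2lᵢ+1) = 5×9×9 = 405
triangle coeff Δ(2,4,4) = 1/13860
Σ_t [0,2]: t=0:+1/192 t=1:−1/36 t=2:+1/192 = -5/288
(3j)²=20/693 [(2 4 4; 0 0 0)], sign=-1
Σ_t [2,2]: t=2:+1/480 = 1/480
(3j)²=3/110 [(2 4 4; -2 3 -1)], sign=-1
⇒ 4πI² = 270/847
I = (+1)√(270/847/(4π)) = 0.15927046

0.159270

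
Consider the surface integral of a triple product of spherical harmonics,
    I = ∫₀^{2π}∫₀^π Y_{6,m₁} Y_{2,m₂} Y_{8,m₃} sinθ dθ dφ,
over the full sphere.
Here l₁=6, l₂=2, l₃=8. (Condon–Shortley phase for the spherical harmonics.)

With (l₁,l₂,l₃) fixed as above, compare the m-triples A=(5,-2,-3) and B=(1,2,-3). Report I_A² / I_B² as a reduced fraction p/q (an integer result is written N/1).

l's match ⇒ only the (l;m) 3-j factors differ between A and B.
A: triangle coeff Δ(6,2,8) = 1/30940; Σ_t [0,0]: t=0:+1/958003200 = 1/958003200; (3j)²=1/6188 [(6 2 8; 5 -2 -3)], sign=-1
B: triangle coeff Δ(6,2,8) = 1/30940; Σ_t [0,0]: t=0:+1/14515200 = 1/14515200; (3j)²=33/3094 [(6 2 8; 1 2 -3)], sign=-1
I_A²/I_B² = (1/6188)/(33/3094) = 1/66

1/66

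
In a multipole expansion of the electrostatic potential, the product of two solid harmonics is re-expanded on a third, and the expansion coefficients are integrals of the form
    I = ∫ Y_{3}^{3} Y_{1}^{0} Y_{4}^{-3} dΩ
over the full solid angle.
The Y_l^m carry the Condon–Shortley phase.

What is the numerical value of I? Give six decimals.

-0.162868

m-sum 0 ✓  L=8 even ✓  2≤4≤4 ✓
Π(2lᵢ+1) = 7×3×9 = 189
triangle coeff Δ(3,1,4) = 1/252
Σ_t [0,0]: t=0:+1/36 = 1/36
(3j)²=4/63 [(3 1 4; 0 0 0)], sign=+1
Σ_t [0,0]: t=0:+1/720 = 1/720
(3j)²=1/36 [(3 1 4; 3 0 -3)], sign=-1
⇒ 4πI² = 1/3
I = (-1)√(1/3/(4π)) = -0.16286750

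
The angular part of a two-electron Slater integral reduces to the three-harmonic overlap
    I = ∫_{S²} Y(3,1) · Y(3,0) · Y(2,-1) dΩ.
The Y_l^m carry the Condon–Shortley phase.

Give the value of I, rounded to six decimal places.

-0.059471

Checks pass: Σm=0; 8 even; l₃=2∈[0,6].
(2·3+1)(2·3+1)(2·2+1) = 245
Δ: 4! 2! 2! / 9! → 1/3780
sum: t=1:−1/24 t=2:+1/4 t=3:−1/24 = 1/6
3j²(3 3 2; 0 0 0) = Δ·Π!·Σ² = 4/105  (sign +1)
sum: t=1:−1/12 t=2:+1/8 = 1/24
3j²(3 3 2; 1 0 -1) = Δ·Π!·Σ² = 1/210  (sign -1)
combine: 4πI² = 245·4/105·1/210 = 2/45
take √, sign -1: I = -0.05947080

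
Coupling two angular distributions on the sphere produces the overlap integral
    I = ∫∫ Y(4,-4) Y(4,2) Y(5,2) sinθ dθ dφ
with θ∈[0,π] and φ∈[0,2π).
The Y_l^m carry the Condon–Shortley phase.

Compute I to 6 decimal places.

l₁+l₂+l₃=13 is odd: 3j(l;000)=0 ⇒ I=0

0.000000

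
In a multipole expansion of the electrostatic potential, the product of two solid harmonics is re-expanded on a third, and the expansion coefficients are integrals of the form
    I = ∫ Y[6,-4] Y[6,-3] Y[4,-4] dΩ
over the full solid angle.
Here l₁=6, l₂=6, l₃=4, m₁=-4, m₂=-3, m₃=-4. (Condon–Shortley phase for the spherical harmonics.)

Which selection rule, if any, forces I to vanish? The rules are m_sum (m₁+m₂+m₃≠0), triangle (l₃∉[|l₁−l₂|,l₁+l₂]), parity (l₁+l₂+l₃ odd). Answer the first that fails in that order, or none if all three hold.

m_sum

Σmᵢ = -11  ✗
l₃∈[|l₁−l₂|,l₁+l₂]=[0,12], have l₃=4
Σlᵢ = 16 ⇒ even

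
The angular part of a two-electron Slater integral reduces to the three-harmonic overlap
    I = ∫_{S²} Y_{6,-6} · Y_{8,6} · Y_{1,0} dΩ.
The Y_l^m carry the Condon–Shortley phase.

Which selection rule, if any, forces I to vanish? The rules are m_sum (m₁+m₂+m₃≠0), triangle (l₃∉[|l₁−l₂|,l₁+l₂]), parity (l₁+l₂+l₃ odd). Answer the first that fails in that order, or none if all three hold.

triangle

azimuthal sum: -6 + 6 + 0 = 0  ✓
2 ≤ 1 ≤ 14 (triangle on l)  ✗
L = 6 + 8 + 1 = 15 (odd)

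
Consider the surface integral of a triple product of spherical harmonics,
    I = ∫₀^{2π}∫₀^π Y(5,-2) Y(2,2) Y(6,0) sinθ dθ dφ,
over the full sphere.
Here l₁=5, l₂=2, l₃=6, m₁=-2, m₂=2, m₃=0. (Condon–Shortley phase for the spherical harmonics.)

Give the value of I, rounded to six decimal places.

0.000000

Σlᵢ=13 odd — θ-integrand is odd under cosθ→−cosθ; I=0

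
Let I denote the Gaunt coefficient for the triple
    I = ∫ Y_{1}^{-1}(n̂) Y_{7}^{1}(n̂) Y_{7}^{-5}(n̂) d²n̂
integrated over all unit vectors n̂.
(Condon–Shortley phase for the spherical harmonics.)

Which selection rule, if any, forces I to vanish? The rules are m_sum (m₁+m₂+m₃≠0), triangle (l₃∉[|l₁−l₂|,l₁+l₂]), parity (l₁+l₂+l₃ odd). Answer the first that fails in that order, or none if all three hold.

m_sum

Σmᵢ = -5  ✗
l₃∈[|l₁−l₂|,l₁+l₂]=[6,8], have l₃=7
Σlᵢ = 15 ⇒ odd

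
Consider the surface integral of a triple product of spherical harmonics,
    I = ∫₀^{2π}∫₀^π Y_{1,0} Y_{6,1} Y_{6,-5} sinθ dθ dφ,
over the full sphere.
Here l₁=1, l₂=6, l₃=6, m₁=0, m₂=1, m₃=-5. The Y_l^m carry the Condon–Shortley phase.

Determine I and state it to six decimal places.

0.000000

Σmᵢ = -4 ≠ 0, so the φ-integral vanishes; I = 0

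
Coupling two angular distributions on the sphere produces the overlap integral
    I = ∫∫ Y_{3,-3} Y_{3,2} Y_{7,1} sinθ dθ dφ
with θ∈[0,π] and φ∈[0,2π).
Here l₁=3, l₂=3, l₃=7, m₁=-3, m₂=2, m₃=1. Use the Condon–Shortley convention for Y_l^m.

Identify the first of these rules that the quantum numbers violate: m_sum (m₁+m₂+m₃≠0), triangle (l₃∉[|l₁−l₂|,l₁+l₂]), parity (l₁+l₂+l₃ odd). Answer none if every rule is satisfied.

triangle

Σmᵢ = 0  ✓
l₃∈[|l₁−l₂|,l₁+l₂]=[0,6], have l₃=7  ✗
Σlᵢ = 13 ⇒ odd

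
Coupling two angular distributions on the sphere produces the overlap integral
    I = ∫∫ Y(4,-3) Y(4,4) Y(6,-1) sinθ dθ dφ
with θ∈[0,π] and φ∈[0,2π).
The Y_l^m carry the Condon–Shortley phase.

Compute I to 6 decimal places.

0.065188

Checks pass: Σm=0; 14 even; l₃=6∈[0,8].
(2·4+1)(2·4+1)(2·6+1) = 1053
Δ: 2! 6! 6! / 15! → 1/1261260
sum: t=0:+1/4608 t=1:−1/1296 t=2:+1/4608 = -7/20736
3j²(4 4 6; 0 0 0) = Δ·Π!·Σ² = 20/1287  (sign -1)
sum: t=2:+1/172800 = 1/172800
3j²(4 4 6; -3 4 -1) = Δ·Π!·Σ² = 7/2145  (sign -1)
combine: 4πI² = 1053·20/1287·7/2145 = 84/1573
take √, sign +1: I = 0.06518840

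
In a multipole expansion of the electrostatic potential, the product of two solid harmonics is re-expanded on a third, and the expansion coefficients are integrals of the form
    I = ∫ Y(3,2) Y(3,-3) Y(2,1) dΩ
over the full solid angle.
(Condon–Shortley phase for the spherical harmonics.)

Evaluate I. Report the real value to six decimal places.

-0.210261

Rules hold: Σm=0, L=8 even, 0≤2≤6.
N = 7·7·5 = 245
Δ = 4!·2!·2!/9! = 1/3780
Racah Σ t=1..3: t=1:−1/24 t=2:+1/4 t=3:−1/24 = 1/6
⇒ 3j(3 3 2; 0 0 0)² = 4/105, sgn +1
Racah Σ t=0..0: t=0:+1/48 = 1/48
⇒ 3j(3 3 2; 2 -3 1)² = 5/84, sgn -1
4πI² = N·(3j₀)²·(3jₘ)² = 5/9
I = -1·√(0.555556/4π) = -0.21026104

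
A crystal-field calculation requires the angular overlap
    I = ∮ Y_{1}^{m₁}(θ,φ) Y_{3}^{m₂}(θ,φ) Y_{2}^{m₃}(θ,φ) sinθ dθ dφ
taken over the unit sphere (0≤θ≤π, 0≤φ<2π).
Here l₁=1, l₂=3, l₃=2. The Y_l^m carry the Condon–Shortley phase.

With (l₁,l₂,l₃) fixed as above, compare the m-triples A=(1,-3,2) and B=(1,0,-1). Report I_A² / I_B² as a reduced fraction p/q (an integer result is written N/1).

5/1

Same 1,3,2: normalisation and zero-m 3j drop out of the ratio.
A: Δ: 2! 0! 4! / 7! → 1/105; sum: t=0:+1/48 = 1/48; 3j²(1 3 2; 1 -3 2) = Δ·Π!·Σ² = 1/7  (sign +1)
B: Δ: 2! 0! 4! / 7! → 1/105; sum: t=0:+1/12 = 1/12; 3j²(1 3 2; 1 0 -1) = Δ·Π!·Σ² = 1/35  (sign -1)
I_A²/I_B² = (1/7)/(1/35) = 5/1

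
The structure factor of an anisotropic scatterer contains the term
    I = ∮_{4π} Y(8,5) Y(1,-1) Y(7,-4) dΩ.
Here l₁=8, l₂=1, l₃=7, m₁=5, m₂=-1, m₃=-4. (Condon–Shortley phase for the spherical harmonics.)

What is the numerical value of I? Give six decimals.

-0.270230

Checks pass: Σm=0; 16 even; l₃=7∈[7,9].
(2·8+1)(2·1+1)(2·7+1) = 765
Δ: 2! 14! 0! / 17! → 1/2040
sum: t=1:−1/25401600 = -1/25401600
3j²(8 1 7; 0 0 0) = Δ·Π!·Σ² = 8/255  (sign +1)
sum: t=0:+1/479001600 = 1/479001600
3j²(8 1 7; 5 -1 -4) = Δ·Π!·Σ² = 13/340  (sign -1)
combine: 4πI² = 765·8/255·13/340 = 78/85
take √, sign -1: I = -0.27022959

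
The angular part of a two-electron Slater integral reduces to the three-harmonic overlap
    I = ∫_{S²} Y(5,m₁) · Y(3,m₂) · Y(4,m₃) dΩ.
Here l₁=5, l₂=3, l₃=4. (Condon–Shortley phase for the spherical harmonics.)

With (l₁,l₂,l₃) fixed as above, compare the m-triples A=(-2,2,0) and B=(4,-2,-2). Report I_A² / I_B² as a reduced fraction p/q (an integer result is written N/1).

Shared (l₁,l₂,l₃)=(5,3,4): N and (l;000)² cancel in I_A²/I_B².
A: Δ = 4!·6!·2!/13! = 1/180180; Racah Σ t=3..4: t=3:−1/576 t=4:+1/864 = -1/1728; ⇒ 3j(5 3 4; -2 2 0)² = 5/1287, sgn -1
B: Δ = 4!·6!·2!/13! = 1/180180; Racah Σ t=0..1: t=0:+1/2880 t=1:−1/8640 = 1/4320; ⇒ 3j(5 3 4; 4 -2 -2)² = 8/429, sgn +1
I_A²/I_B² = (5/1287)/(8/429) = 5/24

5/24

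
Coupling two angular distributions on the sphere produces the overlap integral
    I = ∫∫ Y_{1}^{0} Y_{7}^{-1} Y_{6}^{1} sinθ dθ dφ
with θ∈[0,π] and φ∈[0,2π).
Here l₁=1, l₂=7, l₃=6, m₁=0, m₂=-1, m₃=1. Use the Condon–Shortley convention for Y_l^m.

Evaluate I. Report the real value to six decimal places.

m-sum 0 ✓  L=14 even ✓  6≤6≤8 ✓
Π(2lᵢ+1) = 3×15×13 = 585
triangle coeff Δ(1,7,6) = 1/1365
Σ_t [1,1]: t=1:−1/518400 = -1/518400
(3j)²=7/195 [(1 7 6; 0 0 0)], sign=-1
Σ_t [1,1]: t=1:−1/604800 = -1/604800
(3j)²=16/455 [(1 7 6; 0 -1 1)], sign=+1
⇒ 4πI² = 48/65
I = (-1)√(48/65/(4π)) = -0.24241473

-0.242415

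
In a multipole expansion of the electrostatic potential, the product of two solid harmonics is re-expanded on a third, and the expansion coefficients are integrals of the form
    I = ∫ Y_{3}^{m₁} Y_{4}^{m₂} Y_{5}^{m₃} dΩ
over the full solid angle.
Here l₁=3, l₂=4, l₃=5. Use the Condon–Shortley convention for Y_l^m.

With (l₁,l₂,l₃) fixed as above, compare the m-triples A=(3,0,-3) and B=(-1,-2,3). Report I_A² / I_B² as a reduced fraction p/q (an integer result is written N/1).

50/27

Same 3,4,5: normalisation and zero-m 3j drop out of the ratio.
A: Δ: 2! 4! 6! / 13! → 1/180180; sum: t=0:+1/2304 = 1/2304; 3j²(3 4 5; 3 0 -3) = Δ·Π!·Σ² = 5/143  (sign +1)
B: Δ: 2! 4! 6! / 13! → 1/180180; sum: t=0:+1/2304 t=1:−1/720 t=2:+1/5760 = -1/1280; 3j²(3 4 5; -1 -2 3) = Δ·Π!·Σ² = 27/1430  (sign -1)
I_A²/I_B² = (5/143)/(27/1430) = 50/27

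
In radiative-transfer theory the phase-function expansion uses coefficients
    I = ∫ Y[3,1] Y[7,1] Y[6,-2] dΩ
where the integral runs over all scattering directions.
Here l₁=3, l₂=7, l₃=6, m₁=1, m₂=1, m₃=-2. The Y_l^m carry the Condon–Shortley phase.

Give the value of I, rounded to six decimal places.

Checks pass: Σm=0; 16 even; l₃=6∈[4,10].
(2·3+1)(2·7+1)(2·6+1) = 1365
Δ: 4! 2! 10! / 17! → 1/2042040
sum: t=1:−1/207360 t=2:+1/57600 t=3:−1/207360 = 1/129600
3j²(3 7 6; 0 0 0) = Δ·Π!·Σ² = 168/12155  (sign +1)
sum: t=0:+1/3870720 t=1:−1/181440 t=2:+1/138240 = 23/11612160
3j²(3 7 6; 1 1 -2) = Δ·Π!·Σ² = 529/204204  (sign +1)
combine: 4πI² = 1365·168/12155·529/204204 = 22218/454597
take √, sign +1: I = 0.06236404

0.062364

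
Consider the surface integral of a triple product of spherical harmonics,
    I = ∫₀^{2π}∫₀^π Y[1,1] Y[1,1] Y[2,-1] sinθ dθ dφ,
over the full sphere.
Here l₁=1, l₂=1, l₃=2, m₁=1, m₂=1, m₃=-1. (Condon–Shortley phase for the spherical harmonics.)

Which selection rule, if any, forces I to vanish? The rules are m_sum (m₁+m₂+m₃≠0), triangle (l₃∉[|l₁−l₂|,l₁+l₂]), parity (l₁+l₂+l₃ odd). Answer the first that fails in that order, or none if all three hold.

m₁+m₂+m₃ = 1 + 1 − 1 = 1  ✗
triangle: |1−1|=0 ≤ l₃=2 ≤ 1+1=2
parity: l₁+l₂+l₃ = 4 is even

m_sum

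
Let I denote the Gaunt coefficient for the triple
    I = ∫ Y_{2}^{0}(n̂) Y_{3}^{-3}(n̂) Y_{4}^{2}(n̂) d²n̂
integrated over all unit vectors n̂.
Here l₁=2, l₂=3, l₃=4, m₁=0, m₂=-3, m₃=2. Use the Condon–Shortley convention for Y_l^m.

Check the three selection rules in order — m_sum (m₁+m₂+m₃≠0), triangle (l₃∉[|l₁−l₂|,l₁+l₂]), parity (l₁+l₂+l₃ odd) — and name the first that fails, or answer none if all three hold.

m_sum

m₁+m₂+m₃ = 0 − 3 + 2 = -1  ✗
triangle: |2−3|=1 ≤ l₃=4 ≤ 2+3=5
parity: l₁+l₂+l₃ = 9 is odd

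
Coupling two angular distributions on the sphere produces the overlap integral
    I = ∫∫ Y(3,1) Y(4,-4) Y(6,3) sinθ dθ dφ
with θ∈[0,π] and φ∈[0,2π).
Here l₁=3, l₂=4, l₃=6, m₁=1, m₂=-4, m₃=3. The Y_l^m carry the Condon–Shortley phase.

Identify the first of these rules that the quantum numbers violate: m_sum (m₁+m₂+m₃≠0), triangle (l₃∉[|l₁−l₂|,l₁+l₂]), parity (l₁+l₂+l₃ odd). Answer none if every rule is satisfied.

m₁+m₂+m₃ = 1 − 4 + 3 = 0  ✓
triangle: |3−4|=1 ≤ l₃=6 ≤ 3+4=7  ✓
parity: l₁+l₂+l₃ = 13 is odd  ✗

parity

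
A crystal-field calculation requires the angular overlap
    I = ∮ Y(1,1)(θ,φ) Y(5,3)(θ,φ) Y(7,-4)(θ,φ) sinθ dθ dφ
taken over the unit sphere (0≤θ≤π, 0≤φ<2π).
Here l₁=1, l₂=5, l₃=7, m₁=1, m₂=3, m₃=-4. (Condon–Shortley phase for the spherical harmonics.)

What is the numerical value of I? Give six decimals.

triangle: need 4≤l₃≤6, have 7; I=0

0.000000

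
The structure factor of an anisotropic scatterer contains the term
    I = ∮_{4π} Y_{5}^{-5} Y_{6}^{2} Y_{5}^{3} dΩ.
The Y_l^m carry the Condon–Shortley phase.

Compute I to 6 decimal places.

0.140602

Checks pass: Σm=0; 16 even; l₃=5∈[1,11].
(2·5+1)(2·6+1)(2·5+1) = 1573
Δ: 6! 4! 6! / 17! → 1/28588560
sum: t=1:−1/345600 t=2:+1/13824 t=3:−1/5184 t=4:+1/13824 t=5:−1/345600 = -7/129600
3j²(5 6 5; 0 0 0) = Δ·Π!·Σ² = 80/7293  (sign +1)
sum: t=6:+1/829440 = 1/829440
3j²(5 6 5; -5 2 3) = Δ·Π!·Σ² = 35/2431  (sign +1)
combine: 4πI² = 1573·80/7293·35/2431 = 2800/11271
take √, sign +1: I = 0.14060244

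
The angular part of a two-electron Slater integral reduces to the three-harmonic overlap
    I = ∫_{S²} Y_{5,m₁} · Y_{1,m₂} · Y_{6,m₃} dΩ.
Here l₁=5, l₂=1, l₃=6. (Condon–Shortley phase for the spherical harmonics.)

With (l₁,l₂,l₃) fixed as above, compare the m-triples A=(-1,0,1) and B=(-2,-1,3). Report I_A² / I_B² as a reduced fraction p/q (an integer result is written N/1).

Same 5,1,6: normalisation and zero-m 3j drop out of the ratio.
A: Δ: 0! 10! 2! / 13! → 1/858; sum: t=0:+1/17280 = 1/17280; 3j²(5 1 6; -1 0 1) = Δ·Π!·Σ² = 35/858  (sign -1)
B: Δ: 0! 10! 2! / 13! → 1/858; sum: t=0:+1/60480 = 1/60480; 3j²(5 1 6; -2 -1 3) = Δ·Π!·Σ² = 6/143  (sign -1)
I_A²/I_B² = (35/858)/(6/143) = 35/36

35/36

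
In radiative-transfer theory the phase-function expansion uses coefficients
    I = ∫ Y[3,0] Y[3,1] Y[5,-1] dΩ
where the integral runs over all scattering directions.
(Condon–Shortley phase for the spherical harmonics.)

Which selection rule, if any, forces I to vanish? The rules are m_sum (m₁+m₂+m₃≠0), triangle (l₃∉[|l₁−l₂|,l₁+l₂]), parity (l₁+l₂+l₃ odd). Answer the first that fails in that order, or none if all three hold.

azimuthal sum: 0 + 1 − 1 = 0  ✓
0 ≤ 5 ≤ 6 (triangle on l)  ✓
L = 3 + 3 + 5 = 11 (odd)  ✗

parity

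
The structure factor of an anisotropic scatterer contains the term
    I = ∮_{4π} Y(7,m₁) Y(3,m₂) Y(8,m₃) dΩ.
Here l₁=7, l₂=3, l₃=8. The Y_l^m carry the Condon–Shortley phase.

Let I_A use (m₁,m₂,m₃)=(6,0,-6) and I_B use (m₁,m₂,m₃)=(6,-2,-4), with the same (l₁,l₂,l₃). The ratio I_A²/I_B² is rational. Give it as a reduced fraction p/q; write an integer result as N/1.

7371/2645

l's match ⇒ only the (l;m) 3-j factors differ between A and B.
A: triangle coeff Δ(7,3,8) = 1/5290740; Σ_t [0,1]: t=0:+1/479001600 t=1:−1/1916006400 = 1/638668800; (3j)²=117/6460 [(7 3 8; 6 0 -6)], sign=+1
B: triangle coeff Δ(7,3,8) = 1/5290740; Σ_t [0,1]: t=0:+1/479001600 t=1:−1/11496038400 = 23/11496038400; (3j)²=529/81396 [(7 3 8; 6 -2 -4)], sign=+1
I_A²/I_B² = (117/6460)/(529/81396) = 7371/2645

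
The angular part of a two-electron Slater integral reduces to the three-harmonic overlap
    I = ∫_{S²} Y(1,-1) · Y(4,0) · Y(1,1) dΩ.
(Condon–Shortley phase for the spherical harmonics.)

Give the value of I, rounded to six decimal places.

|1−4|≤1≤1+4 violated ⇒ I = 0

0.000000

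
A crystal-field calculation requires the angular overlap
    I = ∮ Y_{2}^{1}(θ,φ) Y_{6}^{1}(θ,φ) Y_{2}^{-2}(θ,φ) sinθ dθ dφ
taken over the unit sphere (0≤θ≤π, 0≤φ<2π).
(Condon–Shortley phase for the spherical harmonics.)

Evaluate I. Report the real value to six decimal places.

|2−6|≤2≤2+6 violated ⇒ I = 0

0.000000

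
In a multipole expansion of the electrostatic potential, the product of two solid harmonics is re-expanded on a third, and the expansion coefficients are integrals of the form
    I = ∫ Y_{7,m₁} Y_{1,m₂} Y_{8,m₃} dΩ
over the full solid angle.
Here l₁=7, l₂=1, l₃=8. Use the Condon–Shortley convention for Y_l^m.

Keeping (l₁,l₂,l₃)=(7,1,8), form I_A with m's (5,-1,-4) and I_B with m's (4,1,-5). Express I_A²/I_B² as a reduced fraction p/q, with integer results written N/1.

Shared (l₁,l₂,l₃)=(7,1,8): N and (l;000)² cancel in I_A²/I_B².
A: Δ = 0!·14!·2!/17! = 1/2040; Racah Σ t=0..0: t=0:+1/1916006400 = 1/1916006400; ⇒ 3j(7 1 8; 5 -1 -4)² = 1/340, sgn +1
B: Δ = 0!·14!·2!/17! = 1/2040; Racah Σ t=0..0: t=0:+1/479001600 = 1/479001600; ⇒ 3j(7 1 8; 4 1 -5)² = 13/340, sgn -1
I_A²/I_B² = (1/340)/(13/340) = 1/13

1/13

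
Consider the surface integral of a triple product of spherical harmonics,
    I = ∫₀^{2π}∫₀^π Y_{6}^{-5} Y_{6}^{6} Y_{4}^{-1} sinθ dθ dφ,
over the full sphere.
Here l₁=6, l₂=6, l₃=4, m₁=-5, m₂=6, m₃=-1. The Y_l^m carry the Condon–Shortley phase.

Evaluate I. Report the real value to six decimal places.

Checks pass: Σm=0; 16 even; l₃=4∈[0,12].
(2·6+1)(2·6+1)(2·4+1) = 1521
Δ: 8! 4! 4! / 17! → 1/15315300
sum: t=2:+1/829440 t=3:−1/25920 t=4:+1/9216 t=5:−1/25920 t=6:+1/829440 = 7/207360
3j²(6 6 4; 0 0 0) = Δ·Π!·Σ² = 28/2431  (sign +1)
sum: t=8:+1/5806080 = 1/5806080
3j²(6 6 4; -5 6 -1) = Δ·Π!·Σ² = 165/6188  (sign -1)
combine: 4πI² = 1521·28/2431·165/6188 = 135/289
take √, sign -1: I = -0.19280266

-0.192803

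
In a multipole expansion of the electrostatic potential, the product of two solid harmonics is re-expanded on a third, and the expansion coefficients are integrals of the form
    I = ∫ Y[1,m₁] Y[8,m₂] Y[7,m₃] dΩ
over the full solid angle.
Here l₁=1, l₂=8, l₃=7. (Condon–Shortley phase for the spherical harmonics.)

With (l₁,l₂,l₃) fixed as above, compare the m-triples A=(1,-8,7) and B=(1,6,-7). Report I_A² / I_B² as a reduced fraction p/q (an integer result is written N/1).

Same 1,8,7: normalisation and zero-m 3j drop out of the ratio.
A: Δ: 2! 0! 14! / 17! → 1/2040; sum: t=0:+1/174356582400 = 1/174356582400; 3j²(1 8 7; 1 -8 7) = Δ·Π!·Σ² = 1/17  (sign +1)
B: Δ: 2! 0! 14! / 17! → 1/2040; sum: t=0:+1/174356582400 = 1/174356582400; 3j²(1 8 7; 1 6 -7) = Δ·Π!·Σ² = 1/2040  (sign +1)
I_A²/I_B² = (1/17)/(1/2040) = 120/1

120/1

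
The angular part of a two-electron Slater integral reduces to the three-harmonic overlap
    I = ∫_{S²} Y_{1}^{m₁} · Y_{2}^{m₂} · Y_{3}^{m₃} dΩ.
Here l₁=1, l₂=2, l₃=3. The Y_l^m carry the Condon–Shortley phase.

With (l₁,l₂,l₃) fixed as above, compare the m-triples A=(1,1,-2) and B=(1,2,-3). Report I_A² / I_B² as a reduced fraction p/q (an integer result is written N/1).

2/3

Shared (l₁,l₂,l₃)=(1,2,3): N and (l;000)² cancel in I_A²/I_B².
A: Δ = 0!·2!·4!/7! = 1/105; Racah Σ t=0..0: t=0:+1/12 = 1/12; ⇒ 3j(1 2 3; 1 1 -2)² = 2/21, sgn -1
B: Δ = 0!·2!·4!/7! = 1/105; Racah Σ t=0..0: t=0:+1/48 = 1/48; ⇒ 3j(1 2 3; 1 2 -3)² = 1/7, sgn +1
I_A²/I_B² = (2/21)/(1/7) = 2/3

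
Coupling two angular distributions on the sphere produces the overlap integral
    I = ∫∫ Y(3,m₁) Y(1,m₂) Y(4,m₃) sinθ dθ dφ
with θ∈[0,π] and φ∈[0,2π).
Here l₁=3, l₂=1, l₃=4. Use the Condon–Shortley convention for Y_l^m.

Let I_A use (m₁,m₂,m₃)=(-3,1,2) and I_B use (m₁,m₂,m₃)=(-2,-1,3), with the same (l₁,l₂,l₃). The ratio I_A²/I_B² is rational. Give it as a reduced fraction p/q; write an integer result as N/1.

1/21

Shared (l₁,l₂,l₃)=(3,1,4): N and (l;000)² cancel in I_A²/I_B².
A: Δ = 0!·6!·2!/9! = 1/252; Racah Σ t=0..0: t=0:+1/1440 = 1/1440; ⇒ 3j(3 1 4; -3 1 2)² = 1/252, sgn +1
B: Δ = 0!·6!·2!/9! = 1/252; Racah Σ t=0..0: t=0:+1/240 = 1/240; ⇒ 3j(3 1 4; -2 -1 3)² = 1/12, sgn -1
I_A²/I_B² = (1/252)/(1/12) = 1/21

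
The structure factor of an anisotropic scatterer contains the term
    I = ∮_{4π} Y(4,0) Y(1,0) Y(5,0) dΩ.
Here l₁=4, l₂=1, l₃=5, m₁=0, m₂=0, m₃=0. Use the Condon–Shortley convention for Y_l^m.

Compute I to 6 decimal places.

0.245532

m-sum 0 ✓  L=10 even ✓  3≤5≤5 ✓
Π(2lᵢ+1) = 9×3×11 = 297
triangle coeff Δ(4,1,5) = 1/495
Σ_t [0,0]: t=0:+1/576 = 1/576
(3j)²=5/99 [(4 1 5; 0 0 0)], sign=-1
(m-triple is (0,0,0) — same symbol as above.)
⇒ 4πI² = 25/33
I = (+1)√(25/33/(4π)) = 0.24553200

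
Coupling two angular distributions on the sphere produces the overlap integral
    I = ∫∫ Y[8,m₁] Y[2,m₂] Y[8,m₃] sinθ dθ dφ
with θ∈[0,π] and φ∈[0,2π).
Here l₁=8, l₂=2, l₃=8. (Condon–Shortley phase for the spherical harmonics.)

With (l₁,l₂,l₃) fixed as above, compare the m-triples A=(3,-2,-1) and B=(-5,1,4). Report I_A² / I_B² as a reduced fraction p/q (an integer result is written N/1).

385/351

Shared (l₁,l₂,l₃)=(8,2,8): N and (l;000)² cancel in I_A²/I_B².
A: Δ = 2!·14!·2!/19! = 1/348840; Racah Σ t=0..0: t=0:+1/174182400 = 1/174182400; ⇒ 3j(8 2 8; 3 -2 -1)² = 77/3876, sgn -1
B: Δ = 2!·14!·2!/19! = 1/348840; Racah Σ t=1..2: t=1:−1/1916006400 t=2:+1/479001600 = 1/638668800; ⇒ 3j(8 2 8; -5 1 4)² = 117/6460, sgn +1
I_A²/I_B² = (77/3876)/(117/6460) = 385/351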